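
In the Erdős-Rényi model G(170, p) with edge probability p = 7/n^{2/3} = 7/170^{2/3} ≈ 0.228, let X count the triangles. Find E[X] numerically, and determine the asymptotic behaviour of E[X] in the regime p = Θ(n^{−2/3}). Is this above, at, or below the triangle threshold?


Number of potential triangles: C(170, 3) = 804440.
Each occurs with probability p³ ≈ (0.228)³ ≈ 1.18685e-02.
By linearity: E[X] = C(170, 3)·p³ ≈ 804440 · 1.18685e-02 ≈ 9547.506.
Since α = 2/3 < 1, p = c/n^{2/3} ≫ 1/n is above the triangle threshold p ~ 1/n. Asymptotically E[X] ~ (c³/6)·n^{3(1−α)} = (7³/6)·n^{1} → ∞; triangles are abundant w.h.p.

E[X] ≈ 9547.506; in regime p = Θ(1/n^{2/3}) E[X] diverges (above the triangle threshold p ~ 1/n).


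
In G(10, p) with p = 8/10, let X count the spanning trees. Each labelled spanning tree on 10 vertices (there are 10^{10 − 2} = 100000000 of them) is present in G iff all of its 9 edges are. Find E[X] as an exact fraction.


K_10 has 10^{10 − 2} = 100000000 labelled spanning trees.
For each such spanning tree H, let X_H = 1 if all 9 edges of H are present in G. Then P[X_H = 1] = p^{9} = (4/5)^{9} = 262144/1953125.
By linearity: E[X] = Σ_H E[X_H] = 100000000 · p^{9} = 100000000 · 262144/1953125 = 67108864/5.
Numerically: E[X] ≈ 1.34218e+07.

E[X] = 100000000 · (4/5)^{9} = 67108864/5 ≈ 1.34218e+07.


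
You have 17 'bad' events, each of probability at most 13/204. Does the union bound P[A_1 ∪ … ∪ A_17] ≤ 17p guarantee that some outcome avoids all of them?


Union bound: P[∪_{i=1}^{17} A_i] ≤ Σ_i P[A_i] ≤ 17·p = 17·(13/204) = 13/12.
Numerically: 13/12 ≈ 1.0833333.
Is 13/12 < 1? NO.
Since the bound 13/12 is ≥ 1, the union bound is uninformative here; it does NOT by itself certify existence.

17·p = 13/12 ≈ 1.0833333; existence NOT certified by the union bound.


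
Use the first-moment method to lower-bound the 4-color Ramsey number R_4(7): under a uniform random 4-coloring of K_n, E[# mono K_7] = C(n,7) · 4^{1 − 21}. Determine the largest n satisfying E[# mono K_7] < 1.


We need C(n, 7) · 4^{1 − 21} < 1, i.e. C(n, 7) < 4^{21 − 1} = 1099511627776.
Check values of n near the boundary:
  n = 176: C(176, 7) = 919790691600; 919790691600 < 1099511627776? YES
  n = 177: C(177, 7) = 957664425960; 957664425960 < 1099511627776? YES
  n = 178: C(178, 7) = 996867063280; 996867063280 < 1099511627776? YES
  n = 179: C(179, 7) = 1037437234460; 1037437234460 < 1099511627776? YES
  n = 180: C(180, 7) = 1079414463600; 1079414463600 < 1099511627776? YES
  n = 181: C(181, 7) = 1122839183400; 1122839183400 < 1099511627776? NO
  n = 182: C(182, 7) = 1167752750736; 1167752750736 < 1099511627776? NO
The largest n with C(n, 7) < 1099511627776 is n = 180 (where E[X] = 67463403975/68719476736 ≈ 0.9817). Hence R_4(7) > 180, i.e. R_4(7) ≥ 181.

Largest n = 180; hence R_4(7) > 180.


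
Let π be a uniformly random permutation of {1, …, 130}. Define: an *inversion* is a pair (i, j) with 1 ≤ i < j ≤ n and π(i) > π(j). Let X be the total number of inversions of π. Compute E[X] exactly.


Write X = Σ X_I over the C(130, 2) = 8385 pairs i < j, with X_I the indicator of one inversion.
There are 8385 indicators.
For each fixed pair i < j, the values π(i) and π(j) are two distinct elements of {1, …, 130} in uniformly random order; by symmetry P[π(i) > π(j)] = 1/2.
By linearity: E[X] = 8385 · (1/2) = C(130, 2) · (1/2) = 8385/2 = 8385/2 ≈ 4192.500.

E[X] = 8385/2 = 4192.500.


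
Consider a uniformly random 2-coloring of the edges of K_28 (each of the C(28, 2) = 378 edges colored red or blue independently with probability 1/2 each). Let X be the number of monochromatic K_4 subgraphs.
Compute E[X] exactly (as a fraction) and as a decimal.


Let X = Σ_S X_S over the C(28, 4) = 20475 subsets S of size 4, where X_S = 1 if the K_4 on S is monochromatic.
For a fixed S, the K_4 on S has C(4, 2) = 6 edges. P[all 6 edges red] = (1/2)^6, and likewise for blue, so P[monochromatic] = 2·(1/2)^6 = 2^{1 − 6} = 1/32.
By linearity of expectation: E[X] = C(28, 4) · 2^{1 − 6} = 20475 · 1/32 = 20475/32.
Numerically: E[X] ≈ 639.844.

E[X] = C(28,4)·2^(1−C(4,2)) = 20475/32 ≈ 639.844.


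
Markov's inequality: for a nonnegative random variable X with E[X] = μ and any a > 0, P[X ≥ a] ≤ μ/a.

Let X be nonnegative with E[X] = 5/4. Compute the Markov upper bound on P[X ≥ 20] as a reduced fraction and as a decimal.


μ = E[X] = 5/4, a = 20.
Markov: P[X ≥ 20] ≤ μ/a = (5/4)/20 = 1/16.
Numerically: ≈ 0.062.
(Since a = 20 > μ = 1.250, the bound 1/16 is < 1 and informative.)

P[X ≥ 20] ≤ 1/16 ≈ 0.062.


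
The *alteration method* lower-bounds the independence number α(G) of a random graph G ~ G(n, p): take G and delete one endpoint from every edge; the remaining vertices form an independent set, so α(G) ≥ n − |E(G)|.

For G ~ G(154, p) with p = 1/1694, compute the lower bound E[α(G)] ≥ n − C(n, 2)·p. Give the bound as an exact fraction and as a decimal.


E[|E(G)|] = C(154, 2)·p = 11781 · (1/1694) = 153/22.
E[α(G)] ≥ n − E[|E(G)|] = 154 − 153/22 = 3235/22.
Numerically: ≈ 147.0455.
(This is only a lower bound; the true E[α(G)] may be larger.)

E[α(G)] ≥ 3235/22 ≈ 147.0455.


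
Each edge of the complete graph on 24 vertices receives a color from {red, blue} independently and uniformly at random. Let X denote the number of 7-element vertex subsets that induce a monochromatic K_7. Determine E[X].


Let X = Σ_S X_S over the C(24, 7) = 346104 subsets S of size 7, where X_S = 1 if the K_7 on S is monochromatic.
For a fixed S, the K_7 on S has C(7, 2) = 21 edges. P[all 21 edges red] = (1/2)^21, and likewise for blue, so P[monochromatic] = 2·(1/2)^21 = 2^{1 − 21} = 1/1048576.
Summing: E[X] = C(24, 7) · 2^{1 − 21} = 346104 · 1/1048576 = 43263/131072.
Numerically: E[X] ≈ 0.330.

E[X] = C(24,7)·2^(1−C(7,2)) = 43263/131072 ≈ 0.330.


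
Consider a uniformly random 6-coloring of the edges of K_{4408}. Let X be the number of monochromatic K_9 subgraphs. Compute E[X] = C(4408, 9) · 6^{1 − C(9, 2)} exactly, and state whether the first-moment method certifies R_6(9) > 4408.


E[X] = C(4408, 9) · 6^{1 − 36} = 1717362945146264156457459600 · 6^{−35} = 1717362945146264156457459600/1719070799748422591028658176.
As a reduced fraction: E[X] = 35778394690547169926197075/35813974994758803979763712 ≈ 0.999007.
Is E[X] < 1? YES.
Since E[X] < 1, there exists a 6-coloring of K_{4408} with no monochromatic K_9; hence R_6(9) > 4408.

E[X] = 35778394690547169926197075/35813974994758803979763712 ≈ 0.999007; E[X] < 1, so R_6(9) > 4408.


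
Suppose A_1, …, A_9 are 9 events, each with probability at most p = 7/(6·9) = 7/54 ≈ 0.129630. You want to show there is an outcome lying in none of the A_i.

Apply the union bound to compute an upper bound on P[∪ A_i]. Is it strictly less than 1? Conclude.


Union bound: P[∪_{i=1}^{9} A_i] ≤ Σ_i P[A_i] ≤ 9·p = 9·(7/54) = 7/6.
Numerically: 7/6 ≈ 1.166667.
Is 7/6 < 1? NO.
Since the bound 7/6 is ≥ 1, the union bound is uninformative here; it does NOT by itself certify existence.

9·p = 7/6 ≈ 1.166667; existence NOT certified by the union bound.


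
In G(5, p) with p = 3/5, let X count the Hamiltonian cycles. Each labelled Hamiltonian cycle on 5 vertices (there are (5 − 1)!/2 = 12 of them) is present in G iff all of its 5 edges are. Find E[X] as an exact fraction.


K_5 has (5 − 1)!/2 = 12 labelled Hamiltonian cycles.
For each such Hamiltonian cycle H, let X_H = 1 if all 5 edges of H are present in G. Then P[X_H = 1] = p^{5} = (3/5)^{5} = 243/3125.
Summing the indicators: E[X] = Σ_H E[X_H] = 12 · p^{5} = 12 · 243/3125 = 2916/3125.
Numerically: E[X] ≈ 0.933.

E[X] = 12 · (3/5)^{5} = 2916/3125 ≈ 0.933.


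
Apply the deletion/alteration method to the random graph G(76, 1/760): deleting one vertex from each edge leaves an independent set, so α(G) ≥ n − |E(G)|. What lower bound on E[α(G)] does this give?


E[|E(G)|] = C(76, 2)·p = 2850 · (1/760) = 15/4.
E[α(G)] ≥ n − E[|E(G)|] = 76 − 15/4 = 289/4.
Numerically: ≈ 72.2500.
(This is only a lower bound; the true E[α(G)] may be larger.)

E[α(G)] ≥ 289/4 ≈ 72.2500.


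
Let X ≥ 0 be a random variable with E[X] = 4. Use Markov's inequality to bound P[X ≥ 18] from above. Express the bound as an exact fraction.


μ = E[X] = 4, a = 18.
Markov: P[X ≥ 18] ≤ μ/a = (4)/18 = 2/9.
Numerically: ≈ 0.222222.
(Since a = 18 > μ = 4.000000, the bound 2/9 is < 1 and informative.)

P[X ≥ 18] ≤ 2/9 ≈ 0.222222.


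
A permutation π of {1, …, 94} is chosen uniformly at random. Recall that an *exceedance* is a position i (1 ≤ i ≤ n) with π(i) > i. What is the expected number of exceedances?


Write X = Σ_{i=1}^{94} X_i, where X_i = 1_{π(i) > i}.
For each fixed i, π(i) is uniform over {1, …, 94} (marginal of a uniform permutation), so P[π(i) > i] = (n − i)/n. Summing: Σ_{i=1}^{94} (n − i)/n = (0 + 1 + … + 93)/94 = 94(94 − 1)/(2·94) = (94 − 1)/2.
Hence E[X] = Σ_{i=1}^{94} (94 − i)/94 = 93/2 ≈ 46.500000.

E[X] = 93/2 = 46.500000.


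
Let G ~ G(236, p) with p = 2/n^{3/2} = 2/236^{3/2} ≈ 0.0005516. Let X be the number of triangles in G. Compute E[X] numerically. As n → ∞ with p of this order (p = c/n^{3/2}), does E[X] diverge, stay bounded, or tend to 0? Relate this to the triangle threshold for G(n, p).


Number of potential triangles: C(236, 3) = 2162940.
Each occurs with probability p³ ≈ (0.0005516)³ ≈ 1.678750e-10.
By linearity: E[X] = C(236, 3)·p³ ≈ 2162940 · 1.678750e-10 ≈ 0.0004.
Since α = 3/2 > 1, p = c/n^{3/2} = o(1/n) is below the triangle threshold p ~ 1/n. Asymptotically E[X] ~ (c³/6)·n^{3(1−α)} = (2³/6)·n^{-1.5} → 0, so by Markov's inequality G has no triangles w.h.p.

E[X] ≈ 0.0004; in regime p = Θ(1/n^{3/2}) E[X] tends to 0 (below the triangle threshold p ~ 1/n).


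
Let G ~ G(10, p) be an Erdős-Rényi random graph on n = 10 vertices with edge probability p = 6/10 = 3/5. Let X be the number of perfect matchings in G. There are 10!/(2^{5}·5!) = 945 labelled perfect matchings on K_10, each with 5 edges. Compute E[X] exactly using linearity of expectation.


K_10 has 10!/(2^{5}·5!) = 945 labelled perfect matchings.
For each such perfect matching H, let X_H = 1 if all 5 edges of H are present in G. Then P[X_H = 1] = p^{5} = (3/5)^{5} = 243/3125.
By linearity: E[X] = Σ_H E[X_H] = 945 · p^{5} = 945 · 243/3125 = 45927/625.
Numerically: E[X] ≈ 73.48.

E[X] = 945 · (3/5)^{5} = 45927/625 ≈ 73.48.


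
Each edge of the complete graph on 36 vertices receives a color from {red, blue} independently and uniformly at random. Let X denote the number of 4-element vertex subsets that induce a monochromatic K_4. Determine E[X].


Let X = Σ_S X_S over the C(36, 4) = 58905 subsets S of size 4, where X_S = 1 if the K_4 on S is monochromatic.
For a fixed S, the K_4 on S has C(4, 2) = 6 edges. P[all 6 edges red] = (1/2)^6, and likewise for blue, so P[monochromatic] = 2·(1/2)^6 = 2^{1 − 6} = 1/32.
By linearity: E[X] = C(36, 4) · 2^{1 − 6} = 58905 · 1/32 = 58905/32.
Numerically: E[X] ≈ 1840.7812.

E[X] = C(36,4)·2^(1−C(4,2)) = 58905/32 ≈ 1840.7812.


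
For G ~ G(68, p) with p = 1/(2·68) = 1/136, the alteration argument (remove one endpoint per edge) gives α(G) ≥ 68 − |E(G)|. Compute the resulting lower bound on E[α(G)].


E[|E(G)|] = C(68, 2)·p = 2278 · (1/136) = 67/4.
E[α(G)] ≥ n − E[|E(G)|] = 68 − 67/4 = 205/4.
Numerically: ≈ 51.2500.
(This is only a lower bound; the true E[α(G)] may be larger.)

E[α(G)] ≥ 205/4 ≈ 51.2500.


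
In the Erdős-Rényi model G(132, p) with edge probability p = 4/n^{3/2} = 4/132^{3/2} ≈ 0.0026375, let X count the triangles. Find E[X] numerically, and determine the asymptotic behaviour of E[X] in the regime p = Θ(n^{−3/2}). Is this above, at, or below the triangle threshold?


Number of potential triangles: C(132, 3) = 374660.
Each occurs with probability p³ ≈ (0.0026375)³ ≈ 1.8348361e-08.
By linearity: E[X] = C(132, 3)·p³ ≈ 374660 · 1.8348361e-08 ≈ 0.00687.
Since α = 3/2 > 1, p = c/n^{3/2} = o(1/n) is below the triangle threshold p ~ 1/n. Asymptotically E[X] ~ (c³/6)·n^{3(1−α)} = (4³/6)·n^{-1.5} → 0, so by Markov's inequality G has no triangles w.h.p.

E[X] ≈ 0.00687; in regime p = Θ(1/n^{3/2}) E[X] tends to 0 (below the triangle threshold p ~ 1/n).


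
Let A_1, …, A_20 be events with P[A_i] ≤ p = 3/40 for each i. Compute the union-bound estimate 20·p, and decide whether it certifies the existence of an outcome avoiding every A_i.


Union bound: P[∪_{i=1}^{20} A_i] ≤ Σ_i P[A_i] ≤ 20·p = 20·(3/40) = 3/2.
Numerically: 3/2 ≈ 1.5000000.
Is 3/2 < 1? NO.
Since the bound 3/2 is ≥ 1, the union bound is uninformative here; it does NOT by itself certify existence.

20·p = 3/2 ≈ 1.5000000; existence NOT certified by the union bound.


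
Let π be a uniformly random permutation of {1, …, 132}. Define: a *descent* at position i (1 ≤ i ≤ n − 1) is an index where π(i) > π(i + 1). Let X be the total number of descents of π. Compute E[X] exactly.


Write X = Σ X_I over i = 1, …, 131, with X_I the indicator of one descent.
There are 131 indicators.
For each fixed i, the pair (π(i), π(i+1)) is a uniformly random ordered pair of distinct values from {1, …, 132}; by symmetry P[π(i) > π(i+1)] = 1/2.
By linearity: E[X] = 131 · (1/2) = (132 − 1) · (1/2) = 131/2 ≈ 65.50000.

E[X] = 131/2 = 65.50000.


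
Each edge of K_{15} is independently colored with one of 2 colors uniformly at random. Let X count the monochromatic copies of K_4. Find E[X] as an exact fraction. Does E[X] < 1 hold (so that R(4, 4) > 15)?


E[X] = C(15, 4) · 2^{1 − 6} = 1365 · 2^{−5} = 1365/32.
As a reduced fraction: E[X] = 1365/32 ≈ 42.65625.
Is E[X] < 1? NO.
Since E[X] ≥ 1, the first-moment bound is inconclusive at n = 15; it does NOT by itself certify R(4, 4) > 15.

E[X] = 1365/32 ≈ 42.65625; E[X] ≥ 1; first-moment method inconclusive here.


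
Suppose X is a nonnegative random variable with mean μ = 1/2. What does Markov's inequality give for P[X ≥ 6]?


μ = E[X] = 1/2, a = 6.
Markov: P[X ≥ 6] ≤ μ/a = (1/2)/6 = 1/12.
Numerically: ≈ 0.08333.
(Since a = 6 > μ = 0.50000, the bound 1/12 is < 1 and informative.)

P[X ≥ 6] ≤ 1/12 ≈ 0.08333.


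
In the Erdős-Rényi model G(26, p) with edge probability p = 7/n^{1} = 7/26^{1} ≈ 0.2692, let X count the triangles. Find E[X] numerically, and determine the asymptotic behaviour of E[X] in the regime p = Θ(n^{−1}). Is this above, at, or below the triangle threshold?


Number of potential triangles: C(26, 3) = 2600.
Each occurs with probability p³ ≈ (0.2692)³ ≈ 1.951525e-02.
By linearity: E[X] = C(26, 3)·p³ ≈ 2600 · 1.951525e-02 ≈ 50.7396.
Here α = 1, so p = 7/n is exactly at the triangle threshold p ~ 1/n. Asymptotically E[X] → c³/6 = 7³/6 = 343/6 ≈ 57.1667, a bounded constant. In this regime the triangle count is asymptotically Poisson(c³/6).

E[X] ≈ 50.7396; in regime p = Θ(1/n^{1}) E[X] stays bounded (at the triangle threshold p ~ 1/n).


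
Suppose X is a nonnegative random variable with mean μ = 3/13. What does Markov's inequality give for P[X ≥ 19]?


μ = E[X] = 3/13, a = 19.
Markov: P[X ≥ 19] ≤ μ/a = (3/13)/19 = 3/247.
Numerically: ≈ 0.01215.
(Since a = 19 > μ = 0.23077, the bound 3/247 is < 1 and informative.)

P[X ≥ 19] ≤ 3/247 ≈ 0.01215.


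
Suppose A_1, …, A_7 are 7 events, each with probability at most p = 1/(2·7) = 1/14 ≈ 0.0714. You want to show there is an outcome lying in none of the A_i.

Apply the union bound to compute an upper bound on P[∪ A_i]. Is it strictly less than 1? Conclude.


Union bound: P[∪_{i=1}^{7} A_i] ≤ Σ_i P[A_i] ≤ 7·p = 7·(1/14) = 1/2.
Numerically: 1/2 ≈ 0.5000.
Is 1/2 < 1? YES.
Since P[∪ A_i] ≤ 1/2 < 1, the complement has P[∩ A_i^c] ≥ 1 − 1/2 = 1/2 > 0, so some outcome avoids every A_i.

7·p = 1/2 ≈ 0.5000; existence CERTIFIED by the union bound.


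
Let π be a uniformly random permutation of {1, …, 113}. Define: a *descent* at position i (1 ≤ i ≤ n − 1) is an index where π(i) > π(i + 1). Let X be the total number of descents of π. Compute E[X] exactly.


Write X = Σ X_I over i = 1, …, 112, with X_I the indicator of one descent.
There are 112 indicators.
For each fixed i, the pair (π(i), π(i+1)) is a uniformly random ordered pair of distinct values from {1, …, 113}; by symmetry P[π(i) > π(i+1)] = 1/2.
By linearity: E[X] = 112 · (1/2) = (113 − 1) · (1/2) = 56 ≈ 56.0000.

E[X] = 56 = 56.0000.


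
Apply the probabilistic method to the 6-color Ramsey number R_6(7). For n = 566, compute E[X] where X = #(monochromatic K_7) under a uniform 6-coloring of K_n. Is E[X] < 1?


E[X] = C(566, 7) · 6^{1 − 21} = 3557206237959440 · 6^{−20} = 3557206237959440/3656158440062976.
As a reduced fraction: E[X] = 222325389872465/228509902503936 ≈ 0.972935.
Is E[X] < 1? YES.
Since E[X] < 1, there exists a 6-coloring of K_{566} with no monochromatic K_7; hence R_6(7) > 566.

E[X] = 222325389872465/228509902503936 ≈ 0.972935; E[X] < 1, so R_6(7) > 566.


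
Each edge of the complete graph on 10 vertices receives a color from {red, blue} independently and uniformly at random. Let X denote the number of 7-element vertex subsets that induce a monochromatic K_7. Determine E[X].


Let X = Σ_S X_S over the C(10, 7) = 120 subsets S of size 7, where X_S = 1 if the K_7 on S is monochromatic.
For a fixed S, the K_7 on S has C(7, 2) = 21 edges. P[all 21 edges red] = (1/2)^21, and likewise for blue, so P[monochromatic] = 2·(1/2)^21 = 2^{1 − 21} = 1/1048576.
Summing: E[X] = C(10, 7) · 2^{1 − 21} = 120 · 1/1048576 = 15/131072.
Numerically: E[X] ≈ 0.000.

E[X] = C(10,7)·2^(1−C(7,2)) = 15/131072 ≈ 0.000.


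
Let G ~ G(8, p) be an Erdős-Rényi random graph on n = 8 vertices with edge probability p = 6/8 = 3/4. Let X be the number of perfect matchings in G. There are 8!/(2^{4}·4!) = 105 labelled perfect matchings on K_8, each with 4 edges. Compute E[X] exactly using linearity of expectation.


K_8 has 8!/(2^{4}·4!) = 105 labelled perfect matchings.
For each such perfect matching H, let X_H = 1 if all 4 edges of H are present in G. Then P[X_H = 1] = p^{4} = (3/4)^{4} = 81/256.
Summing the indicators: E[X] = Σ_H E[X_H] = 105 · p^{4} = 105 · 81/256 = 8505/256.
Numerically: E[X] ≈ 33.2227.

E[X] = 105 · (3/4)^{4} = 8505/256 ≈ 33.2227.


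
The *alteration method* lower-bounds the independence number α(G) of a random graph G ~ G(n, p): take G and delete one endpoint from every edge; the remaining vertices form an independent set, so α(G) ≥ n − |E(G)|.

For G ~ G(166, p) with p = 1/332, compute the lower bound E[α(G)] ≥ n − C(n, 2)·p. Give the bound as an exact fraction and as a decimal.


E[|E(G)|] = C(166, 2)·p = 13695 · (1/332) = 165/4.
E[α(G)] ≥ n − E[|E(G)|] = 166 − 165/4 = 499/4.
Numerically: ≈ 124.7500.
(This is only a lower bound; the true E[α(G)] may be larger.)

E[α(G)] ≥ 499/4 ≈ 124.7500.


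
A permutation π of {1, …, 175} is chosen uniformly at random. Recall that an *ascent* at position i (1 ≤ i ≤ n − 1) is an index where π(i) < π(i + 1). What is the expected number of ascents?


Write X = Σ X_I over i = 1, …, 174, with X_I the indicator of one ascent.
There are 174 indicators.
For each fixed i, the pair (π(i), π(i+1)) is a uniformly random ordered pair of distinct values from {1, …, 175}; by symmetry P[π(i) < π(i+1)] = 1/2.
By linearity: E[X] = 174 · (1/2) = (175 − 1) · (1/2) = 87 ≈ 87.000.

E[X] = 87 = 87.000.


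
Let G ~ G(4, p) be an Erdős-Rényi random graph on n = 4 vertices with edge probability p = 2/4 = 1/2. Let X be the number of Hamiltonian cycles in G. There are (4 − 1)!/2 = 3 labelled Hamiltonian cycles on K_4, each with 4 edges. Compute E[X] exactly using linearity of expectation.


K_4 has (4 − 1)!/2 = 3 labelled Hamiltonian cycles.
For each such Hamiltonian cycle H, let X_H = 1 if all 4 edges of H are present in G. Then P[X_H = 1] = p^{4} = (1/2)^{4} = 1/16.
Summing the indicators: E[X] = Σ_H E[X_H] = 3 · p^{4} = 3 · 1/16 = 3/16.
Numerically: E[X] ≈ 0.1875.

E[X] = 3 · (1/2)^{4} = 3/16 ≈ 0.1875.


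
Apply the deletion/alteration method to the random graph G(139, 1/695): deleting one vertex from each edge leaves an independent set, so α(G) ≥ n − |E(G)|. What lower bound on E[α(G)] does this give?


E[|E(G)|] = C(139, 2)·p = 9591 · (1/695) = 69/5.
E[α(G)] ≥ n − E[|E(G)|] = 139 − 69/5 = 626/5.
Numerically: ≈ 125.200.
(This is only a lower bound; the true E[α(G)] may be larger.)

E[α(G)] ≥ 626/5 ≈ 125.200.


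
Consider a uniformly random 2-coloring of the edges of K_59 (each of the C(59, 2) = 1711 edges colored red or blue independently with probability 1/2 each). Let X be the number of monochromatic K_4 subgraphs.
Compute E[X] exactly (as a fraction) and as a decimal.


Let X = Σ_S X_S over the C(59, 4) = 455126 subsets S of size 4, where X_S = 1 if the K_4 on S is monochromatic.
For a fixed S, the K_4 on S has C(4, 2) = 6 edges. P[all 6 edges red] = (1/2)^6, and likewise for blue, so P[monochromatic] = 2·(1/2)^6 = 2^{1 − 6} = 1/32.
By linearity of expectation: E[X] = C(59, 4) · 2^{1 − 6} = 455126 · 1/32 = 227563/16.
Numerically: E[X] ≈ 14222.68750.

E[X] = C(59,4)·2^(1−C(4,2)) = 227563/16 ≈ 14222.68750.


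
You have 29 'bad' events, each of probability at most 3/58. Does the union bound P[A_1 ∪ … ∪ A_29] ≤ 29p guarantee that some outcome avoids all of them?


Union bound: P[∪_{i=1}^{29} A_i] ≤ Σ_i P[A_i] ≤ 29·p = 29·(3/58) = 3/2.
Numerically: 3/2 ≈ 1.50000.
Is 3/2 < 1? NO.
Since the bound 3/2 is ≥ 1, the union bound is uninformative here; it does NOT by itself certify existence.

29·p = 3/2 ≈ 1.50000; existence NOT certified by the union bound.


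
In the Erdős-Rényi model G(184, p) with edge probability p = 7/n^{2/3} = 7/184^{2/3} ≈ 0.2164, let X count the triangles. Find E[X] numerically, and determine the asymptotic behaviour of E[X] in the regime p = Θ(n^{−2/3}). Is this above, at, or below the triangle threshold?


Number of potential triangles: C(184, 3) = 1021384.
Each occurs with probability p³ ≈ (0.2164)³ ≈ 1.013114e-02.
By linearity: E[X] = C(184, 3)·p³ ≈ 1021384 · 1.013114e-02 ≈ 10347.7880.
Since α = 2/3 < 1, p = c/n^{2/3} ≫ 1/n is above the triangle threshold p ~ 1/n. Asymptotically E[X] ~ (c³/6)·n^{3(1−α)} = (7³/6)·n^{1} → ∞; triangles are abundant w.h.p.

E[X] ≈ 10347.7880; in regime p = Θ(1/n^{2/3}) E[X] diverges (above the triangle threshold p ~ 1/n).


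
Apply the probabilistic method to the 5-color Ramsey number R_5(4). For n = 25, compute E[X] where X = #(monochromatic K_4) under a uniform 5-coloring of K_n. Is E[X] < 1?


E[X] = C(25, 4) · 5^{1 − 6} = 12650 · 5^{−5} = 12650/3125.
As a reduced fraction: E[X] = 506/125 ≈ 4.0480.
Is E[X] < 1? NO.
Since E[X] ≥ 1, the first-moment bound is inconclusive at n = 25; it does NOT by itself certify R_5(4) > 25.

E[X] = 506/125 ≈ 4.0480; E[X] ≥ 1; first-moment method inconclusive here.


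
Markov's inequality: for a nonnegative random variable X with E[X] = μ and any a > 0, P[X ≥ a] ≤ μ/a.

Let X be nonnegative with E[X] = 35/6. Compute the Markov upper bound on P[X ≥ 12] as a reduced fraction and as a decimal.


μ = E[X] = 35/6, a = 12.
Markov: P[X ≥ 12] ≤ μ/a = (35/6)/12 = 35/72.
Numerically: ≈ 0.486111.
(Since a = 12 > μ = 5.833333, the bound 35/72 is < 1 and informative.)

P[X ≥ 12] ≤ 35/72 ≈ 0.486111.


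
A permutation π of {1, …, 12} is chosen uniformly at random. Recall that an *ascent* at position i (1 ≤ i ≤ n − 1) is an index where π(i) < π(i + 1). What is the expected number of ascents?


Write X = Σ X_I over i = 1, …, 11, with X_I the indicator of one ascent.
There are 11 indicators.
For each fixed i, the pair (π(i), π(i+1)) is a uniformly random ordered pair of distinct values from {1, …, 12}; by symmetry P[π(i) < π(i+1)] = 1/2.
By linearity: E[X] = 11 · (1/2) = (12 − 1) · (1/2) = 11/2 ≈ 5.50000.

E[X] = 11/2 = 5.50000.


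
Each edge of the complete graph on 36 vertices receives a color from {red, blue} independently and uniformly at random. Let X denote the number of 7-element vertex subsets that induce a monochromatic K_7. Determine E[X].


Let X = Σ_S X_S over the C(36, 7) = 8347680 subsets S of size 7, where X_S = 1 if the K_7 on S is monochromatic.
For a fixed S, the K_7 on S has C(7, 2) = 21 edges. P[all 21 edges red] = (1/2)^21, and likewise for blue, so P[monochromatic] = 2·(1/2)^21 = 2^{1 − 21} = 1/1048576.
By linearity: E[X] = C(36, 7) · 2^{1 − 21} = 8347680 · 1/1048576 = 260865/32768.
Numerically: E[X] ≈ 7.960968.

E[X] = C(36,7)·2^(1−C(7,2)) = 260865/32768 ≈ 7.960968.


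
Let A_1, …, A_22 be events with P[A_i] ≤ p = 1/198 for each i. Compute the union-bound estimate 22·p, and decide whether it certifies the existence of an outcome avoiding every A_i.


Union bound: P[∪_{i=1}^{22} A_i] ≤ Σ_i P[A_i] ≤ 22·p = 22·(1/198) = 1/9.
Numerically: 1/9 ≈ 0.111111.
Is 1/9 < 1? YES.
Since P[∪ A_i] ≤ 1/9 < 1, the complement has P[∩ A_i^c] ≥ 1 − 1/9 = 8/9 > 0, so some outcome avoids every A_i.

22·p = 1/9 ≈ 0.111111; existence CERTIFIED by the union bound.


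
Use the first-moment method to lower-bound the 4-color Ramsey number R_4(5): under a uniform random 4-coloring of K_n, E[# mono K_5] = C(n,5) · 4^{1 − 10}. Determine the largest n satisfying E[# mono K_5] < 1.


We need C(n, 5) · 4^{1 − 10} < 1, i.e. C(n, 5) < 4^{10 − 1} = 262144.
Check values of n near the boundary:
  n = 30: C(30, 5) = 142506; 142506 < 262144? YES
  n = 31: C(31, 5) = 169911; 169911 < 262144? YES
  n = 32: C(32, 5) = 201376; 201376 < 262144? YES
  n = 33: C(33, 5) = 237336; 237336 < 262144? YES
  n = 34: C(34, 5) = 278256; 278256 < 262144? NO
  n = 35: C(35, 5) = 324632; 324632 < 262144? NO
  n = 36: C(36, 5) = 376992; 376992 < 262144? NO
The largest n with C(n, 5) < 262144 is n = 33 (where E[X] = 29667/32768 ≈ 0.905365). Hence R_4(5) > 33, i.e. R_4(5) ≥ 34.

Largest n = 33; hence R_4(5) > 33.


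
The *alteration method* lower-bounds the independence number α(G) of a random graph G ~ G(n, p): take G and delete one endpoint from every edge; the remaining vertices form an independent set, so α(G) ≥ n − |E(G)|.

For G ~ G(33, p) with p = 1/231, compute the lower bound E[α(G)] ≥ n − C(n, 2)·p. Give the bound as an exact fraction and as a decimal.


E[|E(G)|] = C(33, 2)·p = 528 · (1/231) = 16/7.
E[α(G)] ≥ n − E[|E(G)|] = 33 − 16/7 = 215/7.
Numerically: ≈ 30.71429.
(This is only a lower bound; the true E[α(G)] may be larger.)

E[α(G)] ≥ 215/7 ≈ 30.71429.


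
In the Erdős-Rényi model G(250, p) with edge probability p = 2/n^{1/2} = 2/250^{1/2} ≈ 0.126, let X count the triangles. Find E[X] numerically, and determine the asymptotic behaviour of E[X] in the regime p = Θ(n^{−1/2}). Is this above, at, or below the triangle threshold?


Number of potential triangles: C(250, 3) = 2573000.
Each occurs with probability p³ ≈ (0.126)³ ≈ 2.02386e-03.
By linearity: E[X] = C(250, 3)·p³ ≈ 2573000 · 2.02386e-03 ≈ 5207.386.
Since α = 1/2 < 1, p = c/n^{1/2} ≫ 1/n is above the triangle threshold p ~ 1/n. Asymptotically E[X] ~ (c³/6)·n^{3(1−α)} = (2³/6)·n^{1.5} → ∞; triangles are abundant w.h.p.

E[X] ≈ 5207.386; in regime p = Θ(1/n^{1/2}) E[X] diverges (above the triangle threshold p ~ 1/n).


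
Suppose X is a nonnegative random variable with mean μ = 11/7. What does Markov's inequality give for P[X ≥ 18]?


μ = E[X] = 11/7, a = 18.
Markov: P[X ≥ 18] ≤ μ/a = (11/7)/18 = 11/126.
Numerically: ≈ 0.0873.
(Since a = 18 > μ = 1.5714, the bound 11/126 is < 1 and informative.)

P[X ≥ 18] ≤ 11/126 ≈ 0.0873.


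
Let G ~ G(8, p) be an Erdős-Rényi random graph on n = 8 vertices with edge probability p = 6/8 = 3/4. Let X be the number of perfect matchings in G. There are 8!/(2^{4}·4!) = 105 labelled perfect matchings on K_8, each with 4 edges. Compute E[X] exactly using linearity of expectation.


K_8 has 8!/(2^{4}·4!) = 105 labelled perfect matchings.
For each such perfect matching H, let X_H = 1 if all 4 edges of H are present in G. Then P[X_H = 1] = p^{4} = (3/4)^{4} = 81/256.
By linearity of expectation: E[X] = Σ_H E[X_H] = 105 · p^{4} = 105 · 81/256 = 8505/256.
Numerically: E[X] ≈ 33.2227.

E[X] = 105 · (3/4)^{4} = 8505/256 ≈ 33.2227.


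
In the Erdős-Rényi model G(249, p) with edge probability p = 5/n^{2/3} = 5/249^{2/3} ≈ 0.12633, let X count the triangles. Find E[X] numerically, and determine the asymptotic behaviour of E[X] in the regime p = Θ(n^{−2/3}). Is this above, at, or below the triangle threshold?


Number of potential triangles: C(249, 3) = 2542124.
Each occurs with probability p³ ≈ (0.12633)³ ≈ 2.0160965e-03.
By linearity: E[X] = C(249, 3)·p³ ≈ 2542124 · 2.0160965e-03 ≈ 5125.16734.
Since α = 2/3 < 1, p = c/n^{2/3} ≫ 1/n is above the triangle threshold p ~ 1/n. Asymptotically E[X] ~ (c³/6)·n^{3(1−α)} = (5³/6)·n^{1} → ∞; triangles are abundant w.h.p.

E[X] ≈ 5125.16734; in regime p = Θ(1/n^{2/3}) E[X] diverges (above the triangle threshold p ~ 1/n).


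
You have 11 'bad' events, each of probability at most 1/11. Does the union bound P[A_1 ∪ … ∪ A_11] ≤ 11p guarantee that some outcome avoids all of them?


Union bound: P[∪_{i=1}^{11} A_i] ≤ Σ_i P[A_i] ≤ 11·p = 11·(1/11) = 1.
Numerically: 1 ≈ 1.000000.
Is 1 < 1? NO.
Since the bound 1 is ≥ 1, the union bound is uninformative here; it does NOT by itself certify existence.

11·p = 1 ≈ 1.000000; existence NOT certified by the union bound.


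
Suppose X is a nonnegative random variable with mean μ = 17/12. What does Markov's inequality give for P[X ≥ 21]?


μ = E[X] = 17/12, a = 21.
Markov: P[X ≥ 21] ≤ μ/a = (17/12)/21 = 17/252.
Numerically: ≈ 0.06746.
(Since a = 21 > μ = 1.41667, the bound 17/252 is < 1 and informative.)

P[X ≥ 21] ≤ 17/252 ≈ 0.06746.


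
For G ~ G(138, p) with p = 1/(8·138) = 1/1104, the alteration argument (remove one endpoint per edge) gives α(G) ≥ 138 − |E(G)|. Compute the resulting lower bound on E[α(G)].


E[|E(G)|] = C(138, 2)·p = 9453 · (1/1104) = 137/16.
E[α(G)] ≥ n − E[|E(G)|] = 138 − 137/16 = 2071/16.
Numerically: ≈ 129.437500.
(This is only a lower bound; the true E[α(G)] may be larger.)

E[α(G)] ≥ 2071/16 ≈ 129.437500.


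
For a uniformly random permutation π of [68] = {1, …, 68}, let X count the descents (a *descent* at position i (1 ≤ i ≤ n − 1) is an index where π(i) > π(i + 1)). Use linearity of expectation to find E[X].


Write X = Σ X_I over i = 1, …, 67, with X_I the indicator of one descent.
There are 67 indicators.
For each fixed i, the pair (π(i), π(i+1)) is a uniformly random ordered pair of distinct values from {1, …, 68}; by symmetry P[π(i) > π(i+1)] = 1/2.
By linearity: E[X] = 67 · (1/2) = (68 − 1) · (1/2) = 67/2 ≈ 33.500.

E[X] = 67/2 = 33.500.


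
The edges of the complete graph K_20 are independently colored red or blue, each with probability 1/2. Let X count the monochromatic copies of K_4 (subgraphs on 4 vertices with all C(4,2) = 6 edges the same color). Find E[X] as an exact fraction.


Let X = Σ_S X_S over the C(20, 4) = 4845 subsets S of size 4, where X_S = 1 if the K_4 on S is monochromatic.
For a fixed S, the K_4 on S has C(4, 2) = 6 edges. P[all 6 edges red] = (1/2)^6, and likewise for blue, so P[monochromatic] = 2·(1/2)^6 = 2^{1 − 6} = 1/32.
By linearity: E[X] = C(20, 4) · 2^{1 − 6} = 4845 · 1/32 = 4845/32.
Numerically: E[X] ≈ 151.406250.

E[X] = C(20,4)·2^(1−C(4,2)) = 4845/32 ≈ 151.406250.


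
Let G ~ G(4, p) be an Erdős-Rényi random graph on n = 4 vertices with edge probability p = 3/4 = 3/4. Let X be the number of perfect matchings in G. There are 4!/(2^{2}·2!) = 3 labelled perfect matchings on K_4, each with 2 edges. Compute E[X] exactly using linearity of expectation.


K_4 has 4!/(2^{2}·2!) = 3 labelled perfect matchings.
For each such perfect matching H, let X_H = 1 if all 2 edges of H are present in G. Then P[X_H = 1] = p^{2} = (3/4)^{2} = 9/16.
By linearity: E[X] = Σ_H E[X_H] = 3 · p^{2} = 3 · 9/16 = 27/16.
Numerically: E[X] ≈ 1.688.

E[X] = 3 · (3/4)^{2} = 27/16 ≈ 1.688.


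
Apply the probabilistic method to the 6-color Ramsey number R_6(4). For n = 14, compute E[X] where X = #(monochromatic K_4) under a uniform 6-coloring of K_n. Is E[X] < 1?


E[X] = C(14, 4) · 6^{1 − 6} = 1001 · 6^{−5} = 1001/7776.
As a reduced fraction: E[X] = 1001/7776 ≈ 0.1287294.
Is E[X] < 1? YES.
Since E[X] < 1, there exists a 6-coloring of K_{14} with no monochromatic K_4; hence R_6(4) > 14.

E[X] = 1001/7776 ≈ 0.1287294; E[X] < 1, so R_6(4) > 14.


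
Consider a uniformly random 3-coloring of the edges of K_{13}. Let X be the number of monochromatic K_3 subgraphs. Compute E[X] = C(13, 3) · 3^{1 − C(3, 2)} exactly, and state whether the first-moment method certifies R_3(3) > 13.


E[X] = C(13, 3) · 3^{1 − 3} = 286 · 3^{−2} = 286/9.
As a reduced fraction: E[X] = 286/9 ≈ 31.778.
Is E[X] < 1? NO.
Since E[X] ≥ 1, the first-moment bound is inconclusive at n = 13; it does NOT by itself certify R_3(3) > 13.

E[X] = 286/9 ≈ 31.778; E[X] ≥ 1; first-moment method inconclusive here.


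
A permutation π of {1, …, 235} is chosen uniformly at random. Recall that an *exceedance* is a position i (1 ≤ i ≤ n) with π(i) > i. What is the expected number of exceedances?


Write X = Σ_{i=1}^{235} X_i, where X_i = 1_{π(i) > i}.
For each fixed i, π(i) is uniform over {1, …, 235} (marginal of a uniform permutation), so P[π(i) > i] = (n − i)/n. Summing: Σ_{i=1}^{235} (n − i)/n = (0 + 1 + … + 234)/235 = 235(235 − 1)/(2·235) = (235 − 1)/2.
Hence E[X] = Σ_{i=1}^{235} (235 − i)/235 = 117 ≈ 117.0000.

E[X] = 117 = 117.0000.


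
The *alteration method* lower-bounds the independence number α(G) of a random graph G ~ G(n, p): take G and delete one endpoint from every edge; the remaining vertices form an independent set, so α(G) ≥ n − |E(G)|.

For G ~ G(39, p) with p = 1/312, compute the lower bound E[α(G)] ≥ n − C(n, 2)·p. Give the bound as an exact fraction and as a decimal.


E[|E(G)|] = C(39, 2)·p = 741 · (1/312) = 19/8.
E[α(G)] ≥ n − E[|E(G)|] = 39 − 19/8 = 293/8.
Numerically: ≈ 36.625.
(This is only a lower bound; the true E[α(G)] may be larger.)

E[α(G)] ≥ 293/8 ≈ 36.625.


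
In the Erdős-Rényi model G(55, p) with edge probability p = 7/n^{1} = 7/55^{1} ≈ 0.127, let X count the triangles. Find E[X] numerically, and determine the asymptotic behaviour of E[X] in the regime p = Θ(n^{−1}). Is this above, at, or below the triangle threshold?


Number of potential triangles: C(55, 3) = 26235.
Each occurs with probability p³ ≈ (0.127)³ ≈ 2.06161e-03.
By linearity: E[X] = C(55, 3)·p³ ≈ 26235 · 2.06161e-03 ≈ 54.086.
Here α = 1, so p = 7/n is exactly at the triangle threshold p ~ 1/n. Asymptotically E[X] → c³/6 = 7³/6 = 343/6 ≈ 57.167, a bounded constant. In this regime the triangle count is asymptotically Poisson(c³/6).

E[X] ≈ 54.086; in regime p = Θ(1/n^{1}) E[X] stays bounded (at the triangle threshold p ~ 1/n).


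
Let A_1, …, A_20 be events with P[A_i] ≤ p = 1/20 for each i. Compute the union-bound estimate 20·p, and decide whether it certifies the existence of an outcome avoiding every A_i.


Union bound: P[∪_{i=1}^{20} A_i] ≤ Σ_i P[A_i] ≤ 20·p = 20·(1/20) = 1.
Numerically: 1 ≈ 1.0000000.
Is 1 < 1? NO.
Since the bound 1 is ≥ 1, the union bound is uninformative here; it does NOT by itself certify existence.

20·p = 1 ≈ 1.0000000; existence NOT certified by the union bound.


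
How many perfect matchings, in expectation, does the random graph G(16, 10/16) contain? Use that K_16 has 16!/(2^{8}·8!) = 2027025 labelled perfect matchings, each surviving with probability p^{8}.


K_16 has 16!/(2^{8}·8!) = 2027025 labelled perfect matchings.
For each such perfect matching H, let X_H = 1 if all 8 edges of H are present in G. Then P[X_H = 1] = p^{8} = (5/8)^{8} = 390625/16777216.
By linearity of expectation: E[X] = Σ_H E[X_H] = 2027025 · p^{8} = 2027025 · 390625/16777216 = 791806640625/16777216.
Numerically: E[X] ≈ 4.72e+04.

E[X] = 2027025 · (5/8)^{8} = 791806640625/16777216 ≈ 4.72e+04.


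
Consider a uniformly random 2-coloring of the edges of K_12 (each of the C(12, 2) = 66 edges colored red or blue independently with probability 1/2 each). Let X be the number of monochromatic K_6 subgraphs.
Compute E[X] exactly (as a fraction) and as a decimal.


Let X = Σ_S X_S over the C(12, 6) = 924 subsets S of size 6, where X_S = 1 if the K_6 on S is monochromatic.
For a fixed S, the K_6 on S has C(6, 2) = 15 edges. P[all 15 edges red] = (1/2)^15, and likewise for blue, so P[monochromatic] = 2·(1/2)^15 = 2^{1 − 15} = 1/16384.
By linearity of expectation: E[X] = C(12, 6) · 2^{1 − 15} = 924 · 1/16384 = 231/4096.
Numerically: E[X] ≈ 0.056.

E[X] = C(12,6)·2^(1−C(6,2)) = 231/4096 ≈ 0.056.


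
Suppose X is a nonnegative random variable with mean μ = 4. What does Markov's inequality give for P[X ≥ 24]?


μ = E[X] = 4, a = 24.
Markov: P[X ≥ 24] ≤ μ/a = (4)/24 = 1/6.
Numerically: ≈ 0.16667.
(Since a = 24 > μ = 4.00000, the bound 1/6 is < 1 and informative.)

P[X ≥ 24] ≤ 1/6 ≈ 0.16667.


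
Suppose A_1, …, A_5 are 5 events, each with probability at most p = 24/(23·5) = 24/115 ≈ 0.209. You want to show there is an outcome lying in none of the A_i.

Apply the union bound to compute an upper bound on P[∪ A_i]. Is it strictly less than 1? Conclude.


Union bound: P[∪_{i=1}^{5} A_i] ≤ Σ_i P[A_i] ≤ 5·p = 5·(24/115) = 24/23.
Numerically: 24/23 ≈ 1.043.
Is 24/23 < 1? NO.
Since the bound 24/23 is ≥ 1, the union bound is uninformative here; it does NOT by itself certify existence.

5·p = 24/23 ≈ 1.043; existence NOT certified by the union bound.


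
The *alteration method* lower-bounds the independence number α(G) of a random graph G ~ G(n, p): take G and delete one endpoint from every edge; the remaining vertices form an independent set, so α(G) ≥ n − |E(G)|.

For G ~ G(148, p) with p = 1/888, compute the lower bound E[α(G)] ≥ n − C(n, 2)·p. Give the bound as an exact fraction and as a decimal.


E[|E(G)|] = C(148, 2)·p = 10878 · (1/888) = 49/4.
E[α(G)] ≥ n − E[|E(G)|] = 148 − 49/4 = 543/4.
Numerically: ≈ 135.75000.
(This is only a lower bound; the true E[α(G)] may be larger.)

E[α(G)] ≥ 543/4 ≈ 135.75000.


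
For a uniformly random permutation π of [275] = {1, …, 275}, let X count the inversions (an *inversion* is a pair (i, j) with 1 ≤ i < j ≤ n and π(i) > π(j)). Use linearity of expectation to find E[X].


Write X = Σ X_I over the C(275, 2) = 37675 pairs i < j, with X_I the indicator of one inversion.
There are 37675 indicators.
For each fixed pair i < j, the values π(i) and π(j) are two distinct elements of {1, …, 275} in uniformly random order; by symmetry P[π(i) > π(j)] = 1/2.
By linearity: E[X] = 37675 · (1/2) = C(275, 2) · (1/2) = 37675/2 = 37675/2 ≈ 18837.50000.

E[X] = 37675/2 = 18837.50000.


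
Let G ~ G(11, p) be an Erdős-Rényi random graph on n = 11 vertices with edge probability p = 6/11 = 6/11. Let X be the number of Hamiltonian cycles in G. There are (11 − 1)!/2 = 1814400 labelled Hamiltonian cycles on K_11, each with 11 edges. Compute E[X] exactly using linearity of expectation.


K_11 has (11 − 1)!/2 = 1814400 labelled Hamiltonian cycles.
For each such Hamiltonian cycle H, let X_H = 1 if all 11 edges of H are present in G. Then P[X_H = 1] = p^{11} = (6/11)^{11} = 362797056/285311670611.
By linearity of expectation: E[X] = Σ_H E[X_H] = 1814400 · p^{11} = 1814400 · 362797056/285311670611 = 658258978406400/285311670611.
Numerically: E[X] ≈ 2307.

E[X] = 1814400 · (6/11)^{11} = 658258978406400/285311670611 ≈ 2307.
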